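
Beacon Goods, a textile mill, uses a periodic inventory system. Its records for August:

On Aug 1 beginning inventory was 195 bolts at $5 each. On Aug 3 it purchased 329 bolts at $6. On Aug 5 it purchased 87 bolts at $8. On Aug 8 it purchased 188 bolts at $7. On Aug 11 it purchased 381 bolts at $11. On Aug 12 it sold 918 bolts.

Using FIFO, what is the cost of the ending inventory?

Aug 12, 918 sold [FIFO — oldest first]: 195 @ $5 + 329 @ $6 + 87 @ $8 + 188 @ $7 + 119 @ $11 = $6,270
Ending inventory: 262 @ $11 = $2,882
Check: goods available $9,152 = COGS $6,270 + ending $2,882

Ending inventory = $2,882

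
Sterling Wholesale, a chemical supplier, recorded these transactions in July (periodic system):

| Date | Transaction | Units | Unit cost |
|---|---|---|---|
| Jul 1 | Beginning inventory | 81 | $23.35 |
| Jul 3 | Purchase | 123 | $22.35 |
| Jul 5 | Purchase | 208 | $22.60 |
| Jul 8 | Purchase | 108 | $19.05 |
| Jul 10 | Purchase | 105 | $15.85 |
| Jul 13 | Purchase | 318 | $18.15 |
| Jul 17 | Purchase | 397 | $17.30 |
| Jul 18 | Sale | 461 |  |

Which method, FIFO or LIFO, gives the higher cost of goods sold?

FIFO

FIFO COGS: 81 @ $23.35 + 123 @ $22.35 + 208 @ $22.60 + 49 @ $19.05 = $10,274.65
LIFO COGS: 397 @ $17.30 + 64 @ $18.15 = $8,029.70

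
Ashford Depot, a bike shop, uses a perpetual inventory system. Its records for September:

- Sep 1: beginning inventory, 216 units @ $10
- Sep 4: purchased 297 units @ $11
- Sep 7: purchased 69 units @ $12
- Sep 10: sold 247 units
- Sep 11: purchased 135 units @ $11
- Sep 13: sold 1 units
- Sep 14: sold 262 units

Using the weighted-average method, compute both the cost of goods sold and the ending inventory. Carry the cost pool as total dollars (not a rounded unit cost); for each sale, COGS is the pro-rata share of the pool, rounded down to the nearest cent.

COGS = $5,500.26; ending inventory = $2,239.74

After Sep 1: 216 on hand, pool $2,160.00 (≈ $10.0000 each)
After Sep 4: 513 on hand, pool $5,427.00 (≈ $10.5789 each)
After Sep 7: 582 on hand, pool $6,255.00 (≈ $10.7474 each)
Sep 10, sell 247: 247/582 × $6,255.00 → $2,654.61
After Sep 11: 470 on hand, pool $5,085.39 (≈ $10.8200 each)
Sep 13, sell 1: 1/470 × $5,085.39 → $10.81
Sep 14, sell 262: 262/469 × $5,074.58 → $2,834.84
Total COGS = $2,654.61 + $10.81 + $2,834.84 = $5,500.26
Ending inventory (cost pool remaining) = $2,239.74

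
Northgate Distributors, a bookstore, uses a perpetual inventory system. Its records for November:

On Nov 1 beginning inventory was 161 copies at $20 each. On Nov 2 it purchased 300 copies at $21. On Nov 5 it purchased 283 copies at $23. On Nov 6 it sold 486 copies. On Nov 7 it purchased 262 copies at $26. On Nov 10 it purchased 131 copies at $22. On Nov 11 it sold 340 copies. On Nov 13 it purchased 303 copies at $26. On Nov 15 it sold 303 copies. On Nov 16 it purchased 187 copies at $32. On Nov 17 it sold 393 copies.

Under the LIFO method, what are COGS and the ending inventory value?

COGS = $37,485; ending inventory = $2,100

Nov 6, 486 sold [LIFO — newest first]: 283 @ $23 + 203 @ $21 = $10,772
Nov 11, 340 sold [LIFO — newest first]: 131 @ $22 + 209 @ $26 = $8,316
Nov 15, 303 sold [LIFO — newest first]: 303 @ $26 = $7,878
Nov 17, 393 sold [LIFO — newest first]: 187 @ $32 + 53 @ $26 + 97 @ $21 + 56 @ $20 = $10,519
Total COGS = $10,772 + $8,316 + $7,878 + $10,519 = $37,485
Ending inventory: 105 @ $20 = $2,100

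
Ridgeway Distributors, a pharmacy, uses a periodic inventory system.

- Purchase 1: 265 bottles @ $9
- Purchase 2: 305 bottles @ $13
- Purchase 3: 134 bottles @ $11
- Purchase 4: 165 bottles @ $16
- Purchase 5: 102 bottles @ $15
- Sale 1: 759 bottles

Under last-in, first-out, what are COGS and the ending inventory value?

COGS = $10,086; ending inventory = $1,908

Sale 1 (759) [LIFO — newest first]: 102 @ $15 + 165 @ $16 + 134 @ $11 + 305 @ $13 + 53 @ $9 = $10,086
Ending inventory: 212 @ $9 = $1,908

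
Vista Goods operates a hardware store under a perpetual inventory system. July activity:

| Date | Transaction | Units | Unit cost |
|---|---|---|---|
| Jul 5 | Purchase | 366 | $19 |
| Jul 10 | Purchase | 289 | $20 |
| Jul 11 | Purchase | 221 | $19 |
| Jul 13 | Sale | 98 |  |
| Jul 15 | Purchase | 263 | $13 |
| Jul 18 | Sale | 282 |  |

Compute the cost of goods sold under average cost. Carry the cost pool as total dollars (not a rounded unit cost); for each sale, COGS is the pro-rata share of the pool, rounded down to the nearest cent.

COGS = $6,894.39

After Jul 5: 366 on hand, pool $6,954.00 (≈ $19.0000 each)
After Jul 10: 655 on hand, pool $12,734.00 (≈ $19.4412 each)
After Jul 11: 876 on hand, pool $16,933.00 (≈ $19.3299 each)
Jul 13, sell 98: 98/876 × $16,933.00 → $1,894.33
After Jul 15: 1041 on hand, pool $18,457.67 (≈ $17.7307 each)
Jul 18, sell 282: 282/1041 × $18,457.67 → $5,000.06
Total COGS = $1,894.33 + $5,000.06 = $6,894.39
Ending inventory (cost pool remaining) = $13,457.61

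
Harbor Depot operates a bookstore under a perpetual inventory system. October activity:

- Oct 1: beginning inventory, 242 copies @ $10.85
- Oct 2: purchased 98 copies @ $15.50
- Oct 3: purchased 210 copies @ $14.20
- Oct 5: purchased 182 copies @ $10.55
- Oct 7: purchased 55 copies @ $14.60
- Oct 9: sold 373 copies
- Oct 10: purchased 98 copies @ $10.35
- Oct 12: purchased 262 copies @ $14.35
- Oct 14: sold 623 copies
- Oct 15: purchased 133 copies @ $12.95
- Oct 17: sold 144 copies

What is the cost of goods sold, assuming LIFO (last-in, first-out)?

COGS = $14,827.15

Oct 9, 373 sold [LIFO — newest first]: 55 @ $14.60 + 182 @ $10.55 + 136 @ $14.20 = $4,654.30
Oct 14, 623 sold [LIFO — newest first]: 262 @ $14.35 + 98 @ $10.35 + 74 @ $14.20 + 98 @ $15.50 + 91 @ $10.85 = $8,331.15
Oct 17, 144 sold [LIFO — newest first]: 133 @ $12.95 + 11 @ $10.85 = $1,841.70
Total COGS = $4,654.30 + $8,331.15 + $1,841.70 = $14,827.15
Ending inventory: 140 @ $10.85 = $1,519.00
Check: goods available $16,346.15 = COGS $14,827.15 + ending $1,519.00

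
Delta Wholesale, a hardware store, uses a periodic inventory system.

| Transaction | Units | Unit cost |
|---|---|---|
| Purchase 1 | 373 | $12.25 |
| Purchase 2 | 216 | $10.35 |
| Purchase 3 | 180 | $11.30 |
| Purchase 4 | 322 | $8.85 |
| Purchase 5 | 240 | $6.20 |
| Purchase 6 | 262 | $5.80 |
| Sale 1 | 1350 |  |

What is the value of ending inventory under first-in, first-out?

Sale 1 (1350) [FIFO — oldest first]: 373 @ $12.25 + 216 @ $10.35 + 180 @ $11.30 + 322 @ $8.85 + 240 @ $6.20 + 19 @ $5.80 = $13,286.75
Ending inventory: 243 @ $5.80 = $1,409.40

Ending inventory = $1,409.40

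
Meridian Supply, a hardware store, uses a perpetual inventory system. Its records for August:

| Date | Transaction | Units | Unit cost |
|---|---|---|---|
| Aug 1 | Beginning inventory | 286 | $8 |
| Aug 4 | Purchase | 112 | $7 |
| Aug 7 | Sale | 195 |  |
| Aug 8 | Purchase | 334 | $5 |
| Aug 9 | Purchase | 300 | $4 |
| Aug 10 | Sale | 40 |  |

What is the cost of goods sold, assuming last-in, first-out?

COGS = $1,608

Aug 7, 195 sold [LIFO — newest first]: 112 @ $7 + 83 @ $8 = $1,448
Aug 10, 40 sold [LIFO — newest first]: 40 @ $4 = $160
Total COGS = $1,448 + $160 = $1,608
Ending inventory: 203 @ $8 + 334 @ $5 + 260 @ $4 = $4,334
Check: goods available $5,942 = COGS $1,608 + ending $4,334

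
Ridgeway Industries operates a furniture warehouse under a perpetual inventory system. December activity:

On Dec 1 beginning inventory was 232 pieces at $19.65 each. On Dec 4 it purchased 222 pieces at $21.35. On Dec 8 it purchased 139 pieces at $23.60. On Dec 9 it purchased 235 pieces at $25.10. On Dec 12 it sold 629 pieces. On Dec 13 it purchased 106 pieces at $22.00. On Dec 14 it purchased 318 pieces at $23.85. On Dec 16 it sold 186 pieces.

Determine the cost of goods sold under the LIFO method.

COGS = $19,003.15

Dec 12, 629 sold [LIFO — newest first]: 235 @ $25.10 + 139 @ $23.60 + 222 @ $21.35 + 33 @ $19.65 = $14,567.05
Dec 16, 186 sold [LIFO — newest first]: 186 @ $23.85 = $4,436.10
Total COGS = $14,567.05 + $4,436.10 = $19,003.15
Ending inventory: 199 @ $19.65 + 106 @ $22.00 + 132 @ $23.85 = $9,390.55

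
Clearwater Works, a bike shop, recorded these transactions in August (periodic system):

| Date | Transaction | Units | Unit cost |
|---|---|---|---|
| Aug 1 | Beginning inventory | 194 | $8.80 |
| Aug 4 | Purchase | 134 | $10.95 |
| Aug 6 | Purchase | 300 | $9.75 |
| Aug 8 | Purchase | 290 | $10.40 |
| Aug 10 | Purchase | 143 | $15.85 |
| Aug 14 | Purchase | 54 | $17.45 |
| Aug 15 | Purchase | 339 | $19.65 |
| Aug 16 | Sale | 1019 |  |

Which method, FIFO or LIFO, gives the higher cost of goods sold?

LIFO

FIFO COGS: 194 @ $8.80 + 134 @ $10.95 + 300 @ $9.75 + 290 @ $10.40 + 101 @ $15.85 = $10,716.35
LIFO COGS: 339 @ $19.65 + 54 @ $17.45 + 143 @ $15.85 + 290 @ $10.40 + 193 @ $9.75 = $14,767.95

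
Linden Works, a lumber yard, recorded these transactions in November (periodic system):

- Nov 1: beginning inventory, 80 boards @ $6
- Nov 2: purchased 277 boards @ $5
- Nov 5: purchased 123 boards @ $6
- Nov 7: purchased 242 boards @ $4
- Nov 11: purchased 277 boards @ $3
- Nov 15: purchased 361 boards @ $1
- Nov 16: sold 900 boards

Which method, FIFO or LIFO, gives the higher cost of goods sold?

FIFO

FIFO COGS: 80 @ $6 + 277 @ $5 + 123 @ $6 + 242 @ $4 + 178 @ $3 = $4,105
LIFO COGS: 361 @ $1 + 277 @ $3 + 242 @ $4 + 20 @ $6 = $2,280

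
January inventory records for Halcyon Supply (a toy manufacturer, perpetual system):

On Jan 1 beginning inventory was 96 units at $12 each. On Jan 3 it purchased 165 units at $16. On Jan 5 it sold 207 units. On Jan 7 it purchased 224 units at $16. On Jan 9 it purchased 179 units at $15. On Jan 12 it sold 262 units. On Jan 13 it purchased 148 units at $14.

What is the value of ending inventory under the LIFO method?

Ending inventory = $4,976

Jan 5, 207 sold [LIFO — newest first]: 165 @ $16 + 42 @ $12 = $3,144
Jan 12, 262 sold [LIFO — newest first]: 179 @ $15 + 83 @ $16 = $4,013
Total COGS = $3,144 + $4,013 = $7,157
Ending inventory: 54 @ $12 + 141 @ $16 + 148 @ $14 = $4,976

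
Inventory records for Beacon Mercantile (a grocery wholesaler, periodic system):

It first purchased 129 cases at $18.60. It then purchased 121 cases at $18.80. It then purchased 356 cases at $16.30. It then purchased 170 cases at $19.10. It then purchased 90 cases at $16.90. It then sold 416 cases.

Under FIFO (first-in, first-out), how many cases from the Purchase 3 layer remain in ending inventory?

Sale 1 (416) [FIFO — oldest first]: 129 @ $18.60 + 121 @ $18.80 + 166 @ $16.30 = $7,380.00
Ending inventory: 190 @ $16.30 + 170 @ $19.10 + 90 @ $16.90 = $7,865.00

190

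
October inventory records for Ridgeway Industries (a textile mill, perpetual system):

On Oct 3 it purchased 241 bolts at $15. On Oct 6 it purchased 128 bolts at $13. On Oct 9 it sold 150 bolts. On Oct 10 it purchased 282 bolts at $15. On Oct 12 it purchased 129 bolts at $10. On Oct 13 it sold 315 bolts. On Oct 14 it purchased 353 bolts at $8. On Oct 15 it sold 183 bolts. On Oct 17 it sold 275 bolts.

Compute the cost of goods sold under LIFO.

COGS = $10,473

Oct 9, 150 sold [LIFO — newest first]: 128 @ $13 + 22 @ $15 = $1,994
Oct 13, 315 sold [LIFO — newest first]: 129 @ $10 + 186 @ $15 = $4,080
Oct 15, 183 sold [LIFO — newest first]: 183 @ $8 = $1,464
Oct 17, 275 sold [LIFO — newest first]: 170 @ $8 + 96 @ $15 + 9 @ $15 = $2,935
Total COGS = $1,994 + $4,080 + $1,464 + $2,935 = $10,473
Ending inventory: 210 @ $15 = $3,150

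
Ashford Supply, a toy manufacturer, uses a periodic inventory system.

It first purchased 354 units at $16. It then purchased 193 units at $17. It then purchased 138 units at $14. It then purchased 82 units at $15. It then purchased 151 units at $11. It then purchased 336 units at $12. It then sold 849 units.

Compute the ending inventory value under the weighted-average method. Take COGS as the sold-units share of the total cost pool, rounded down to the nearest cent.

Ending inventory = $5,748.81

Sale 1, sell 849: 849/1254 × $17,800.00 → $12,051.19
Ending inventory (cost pool remaining) = $5,748.81
Check: goods available $17,800.00 = COGS $12,051.19 + ending $5,748.81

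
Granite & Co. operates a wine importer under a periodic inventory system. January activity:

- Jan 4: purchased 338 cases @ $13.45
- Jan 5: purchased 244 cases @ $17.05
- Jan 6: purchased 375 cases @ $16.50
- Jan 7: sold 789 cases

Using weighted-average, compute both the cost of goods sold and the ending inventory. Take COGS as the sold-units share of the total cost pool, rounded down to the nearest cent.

COGS = $12,279.21; ending inventory = $2,614.59

Jan 7, sell 789: 789/957 × $14,893.80 → $12,279.21
Ending inventory (cost pool remaining) = $2,614.59
Check: goods available $14,893.80 = COGS $12,279.21 + ending $2,614.59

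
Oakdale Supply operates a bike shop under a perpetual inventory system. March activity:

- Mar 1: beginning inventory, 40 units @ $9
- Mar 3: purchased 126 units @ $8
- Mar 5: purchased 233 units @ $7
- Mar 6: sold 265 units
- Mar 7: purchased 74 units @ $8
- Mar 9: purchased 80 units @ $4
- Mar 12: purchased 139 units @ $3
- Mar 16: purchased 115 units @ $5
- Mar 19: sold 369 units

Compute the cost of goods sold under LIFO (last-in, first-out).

COGS = $3,479

Mar 6, 265 sold [LIFO — newest first]: 233 @ $7 + 32 @ $8 = $1,887
Mar 19, 369 sold [LIFO — newest first]: 115 @ $5 + 139 @ $3 + 80 @ $4 + 35 @ $8 = $1,592
Total COGS = $1,887 + $1,592 = $3,479
Ending inventory: 40 @ $9 + 94 @ $8 + 39 @ $8 = $1,424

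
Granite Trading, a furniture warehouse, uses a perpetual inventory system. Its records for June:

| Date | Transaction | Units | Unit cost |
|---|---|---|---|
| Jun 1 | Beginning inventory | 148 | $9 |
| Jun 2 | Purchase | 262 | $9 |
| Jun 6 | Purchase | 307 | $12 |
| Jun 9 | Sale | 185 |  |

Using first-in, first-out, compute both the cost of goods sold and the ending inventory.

COGS = $1,665; ending inventory = $5,709

Jun 9, 185 sold [FIFO — oldest first]: 148 @ $9 + 37 @ $9 = $1,665
Ending inventory: 225 @ $9 + 307 @ $12 = $5,709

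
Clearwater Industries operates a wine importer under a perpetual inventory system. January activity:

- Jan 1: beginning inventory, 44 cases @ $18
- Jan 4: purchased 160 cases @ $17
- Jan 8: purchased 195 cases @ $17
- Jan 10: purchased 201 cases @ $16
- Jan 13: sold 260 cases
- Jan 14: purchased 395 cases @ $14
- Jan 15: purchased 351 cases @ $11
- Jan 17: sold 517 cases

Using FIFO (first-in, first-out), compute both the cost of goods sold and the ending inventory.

Jan 13, 260 sold [FIFO — oldest first]: 44 @ $18 + 160 @ $17 + 56 @ $17 = $4,464
Jan 17, 517 sold [FIFO — oldest first]: 139 @ $17 + 201 @ $16 + 177 @ $14 = $8,057
Total COGS = $4,464 + $8,057 = $12,521
Ending inventory: 218 @ $14 + 351 @ $11 = $6,913

COGS = $12,521; ending inventory = $6,913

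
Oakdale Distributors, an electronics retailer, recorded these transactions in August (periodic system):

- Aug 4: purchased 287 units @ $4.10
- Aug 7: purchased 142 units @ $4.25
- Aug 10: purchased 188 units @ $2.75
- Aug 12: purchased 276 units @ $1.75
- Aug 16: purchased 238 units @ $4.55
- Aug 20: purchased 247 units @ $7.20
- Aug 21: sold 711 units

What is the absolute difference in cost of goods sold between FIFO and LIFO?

FIFO COGS: 287 @ $4.10 + 142 @ $4.25 + 188 @ $2.75 + 94 @ $1.75 = $2,461.70
LIFO COGS: 247 @ $7.20 + 238 @ $4.55 + 226 @ $1.75 = $3,256.80
Difference = |$2,461.70 − $3,256.80| = $795.10

$795.10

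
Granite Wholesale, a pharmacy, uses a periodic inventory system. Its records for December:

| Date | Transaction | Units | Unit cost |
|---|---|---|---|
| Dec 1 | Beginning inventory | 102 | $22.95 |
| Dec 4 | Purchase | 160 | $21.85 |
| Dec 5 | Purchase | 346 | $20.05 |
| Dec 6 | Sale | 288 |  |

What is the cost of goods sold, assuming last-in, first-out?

Dec 6, 288 sold [LIFO — newest first]: 288 @ $20.05 = $5,774.40
Ending inventory: 102 @ $22.95 + 160 @ $21.85 + 58 @ $20.05 = $6,999.80
Check: goods available $12,774.20 = COGS $5,774.40 + ending $6,999.80

COGS = $5,774.40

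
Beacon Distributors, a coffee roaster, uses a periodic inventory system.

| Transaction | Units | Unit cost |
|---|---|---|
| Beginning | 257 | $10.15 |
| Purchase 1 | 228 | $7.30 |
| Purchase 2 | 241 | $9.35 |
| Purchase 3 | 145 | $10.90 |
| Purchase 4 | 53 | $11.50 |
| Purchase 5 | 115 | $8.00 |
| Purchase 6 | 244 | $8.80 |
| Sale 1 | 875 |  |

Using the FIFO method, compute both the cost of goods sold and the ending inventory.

COGS = $8,152.80; ending inventory = $3,630.70

Sale 1 (875) [FIFO — oldest first]: 257 @ $10.15 + 228 @ $7.30 + 241 @ $9.35 + 145 @ $10.90 + 4 @ $11.50 = $8,152.80
Ending inventory: 49 @ $11.50 + 115 @ $8.00 + 244 @ $8.80 = $3,630.70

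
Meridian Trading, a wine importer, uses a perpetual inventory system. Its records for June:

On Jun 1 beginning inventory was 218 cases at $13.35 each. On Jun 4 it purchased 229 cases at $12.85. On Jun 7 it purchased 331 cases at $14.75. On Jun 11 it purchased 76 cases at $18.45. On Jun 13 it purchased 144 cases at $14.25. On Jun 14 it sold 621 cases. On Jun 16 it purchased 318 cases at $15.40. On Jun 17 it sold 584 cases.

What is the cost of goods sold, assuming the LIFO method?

Jun 14, 621 sold [LIFO — newest first]: 144 @ $14.25 + 76 @ $18.45 + 331 @ $14.75 + 70 @ $12.85 = $9,235.95
Jun 17, 584 sold [LIFO — newest first]: 318 @ $15.40 + 159 @ $12.85 + 107 @ $13.35 = $8,368.80
Total COGS = $9,235.95 + $8,368.80 = $17,604.75
Ending inventory: 111 @ $13.35 = $1,481.85

COGS = $17,604.75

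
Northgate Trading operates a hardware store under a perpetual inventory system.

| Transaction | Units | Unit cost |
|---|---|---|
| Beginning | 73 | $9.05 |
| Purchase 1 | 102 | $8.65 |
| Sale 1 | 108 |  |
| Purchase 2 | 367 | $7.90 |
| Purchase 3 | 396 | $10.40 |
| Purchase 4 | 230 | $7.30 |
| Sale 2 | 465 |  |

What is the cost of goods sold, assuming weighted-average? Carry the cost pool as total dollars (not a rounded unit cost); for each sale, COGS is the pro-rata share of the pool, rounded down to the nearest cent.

COGS = $5,026.42

After Beginning: 73 on hand, pool $660.65 (≈ $9.0500 each)
After Purchase 1: 175 on hand, pool $1,542.95 (≈ $8.8169 each)
Sale 1, sell 108: 108/175 × $1,542.95 → $952.22
After Purchase 2: 434 on hand, pool $3,490.03 (≈ $8.0415 each)
After Purchase 3: 830 on hand, pool $7,608.43 (≈ $9.1668 each)
After Purchase 4: 1060 on hand, pool $9,287.43 (≈ $8.7617 each)
Sale 2, sell 465: 465/1060 × $9,287.43 → $4,074.20
Total COGS = $952.22 + $4,074.20 = $5,026.42
Ending inventory (cost pool remaining) = $5,213.23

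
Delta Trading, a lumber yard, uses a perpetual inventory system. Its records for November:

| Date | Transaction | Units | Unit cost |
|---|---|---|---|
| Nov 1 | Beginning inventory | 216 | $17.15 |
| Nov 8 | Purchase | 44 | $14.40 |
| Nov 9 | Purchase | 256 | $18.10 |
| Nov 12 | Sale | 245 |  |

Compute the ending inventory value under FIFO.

Ending inventory = $4,849.60

Nov 12, 245 sold [FIFO — oldest first]: 216 @ $17.15 + 29 @ $14.40 = $4,122.00
Ending inventory: 15 @ $14.40 + 256 @ $18.10 = $4,849.60
Check: goods available $8,971.60 = COGS $4,122.00 + ending $4,849.60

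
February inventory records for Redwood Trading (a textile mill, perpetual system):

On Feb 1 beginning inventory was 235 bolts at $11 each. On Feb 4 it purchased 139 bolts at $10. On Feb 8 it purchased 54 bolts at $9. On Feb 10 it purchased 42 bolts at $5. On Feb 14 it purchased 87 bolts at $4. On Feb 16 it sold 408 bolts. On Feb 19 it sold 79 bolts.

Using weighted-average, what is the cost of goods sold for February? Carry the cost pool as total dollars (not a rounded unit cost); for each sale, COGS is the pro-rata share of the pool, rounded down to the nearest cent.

After Feb 1: 235 on hand, pool $2,585.00 (≈ $11.0000 each)
After Feb 4: 374 on hand, pool $3,975.00 (≈ $10.6283 each)
After Feb 8: 428 on hand, pool $4,461.00 (≈ $10.4229 each)
After Feb 10: 470 on hand, pool $4,671.00 (≈ $9.9383 each)
After Feb 14: 557 on hand, pool $5,019.00 (≈ $9.0108 each)
Feb 16, sell 408: 408/557 × $5,019.00 → $3,676.39
Feb 19, sell 79: 79/149 × $1,342.61 → $711.85
Total COGS = $3,676.39 + $711.85 = $4,388.24
Ending inventory (cost pool remaining) = $630.76

COGS = $4,388.24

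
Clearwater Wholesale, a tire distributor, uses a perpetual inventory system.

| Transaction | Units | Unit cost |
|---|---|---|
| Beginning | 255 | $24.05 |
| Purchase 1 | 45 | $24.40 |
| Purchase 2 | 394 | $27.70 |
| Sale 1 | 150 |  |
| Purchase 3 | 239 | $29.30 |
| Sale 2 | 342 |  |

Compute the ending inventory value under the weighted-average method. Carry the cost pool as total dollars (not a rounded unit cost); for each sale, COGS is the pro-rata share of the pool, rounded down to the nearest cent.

Ending inventory = $11,954.61

After Beginning: 255 on hand, pool $6,132.75 (≈ $24.0500 each)
After Purchase 1: 300 on hand, pool $7,230.75 (≈ $24.1025 each)
After Purchase 2: 694 on hand, pool $18,144.55 (≈ $26.1449 each)
Sale 1, sell 150: 150/694 × $18,144.55 → $3,921.73
After Purchase 3: 783 on hand, pool $21,225.52 (≈ $27.1079 each)
Sale 2, sell 342: 342/783 × $21,225.52 → $9,270.91
Total COGS = $3,921.73 + $9,270.91 = $13,192.64
Ending inventory (cost pool remaining) = $11,954.61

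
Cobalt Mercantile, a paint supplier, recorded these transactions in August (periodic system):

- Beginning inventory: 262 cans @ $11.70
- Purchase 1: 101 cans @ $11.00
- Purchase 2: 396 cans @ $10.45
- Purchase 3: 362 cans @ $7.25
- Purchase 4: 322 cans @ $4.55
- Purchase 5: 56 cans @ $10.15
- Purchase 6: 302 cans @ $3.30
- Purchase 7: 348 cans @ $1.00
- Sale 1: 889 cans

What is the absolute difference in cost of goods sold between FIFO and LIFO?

$6,511.45

FIFO COGS: 262 @ $11.70 + 101 @ $11.00 + 396 @ $10.45 + 130 @ $7.25 = $9,257.10
LIFO COGS: 348 @ $1.00 + 302 @ $3.30 + 56 @ $10.15 + 183 @ $4.55 = $2,745.65
Difference = |$9,257.10 − $2,745.65| = $6,511.45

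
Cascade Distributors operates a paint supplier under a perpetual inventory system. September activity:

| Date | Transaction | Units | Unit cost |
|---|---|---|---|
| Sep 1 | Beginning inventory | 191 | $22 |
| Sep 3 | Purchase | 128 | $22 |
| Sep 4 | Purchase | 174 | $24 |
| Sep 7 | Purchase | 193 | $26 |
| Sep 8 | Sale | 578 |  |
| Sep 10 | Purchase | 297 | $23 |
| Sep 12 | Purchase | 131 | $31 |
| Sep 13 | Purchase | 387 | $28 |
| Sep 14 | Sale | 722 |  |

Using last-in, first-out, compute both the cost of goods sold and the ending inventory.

COGS = $33,425; ending inventory = $4,515

Sep 8, 578 sold [LIFO — newest first]: 193 @ $26 + 174 @ $24 + 128 @ $22 + 83 @ $22 = $13,836
Sep 14, 722 sold [LIFO — newest first]: 387 @ $28 + 131 @ $31 + 204 @ $23 = $19,589
Total COGS = $13,836 + $19,589 = $33,425
Ending inventory: 108 @ $22 + 93 @ $23 = $4,515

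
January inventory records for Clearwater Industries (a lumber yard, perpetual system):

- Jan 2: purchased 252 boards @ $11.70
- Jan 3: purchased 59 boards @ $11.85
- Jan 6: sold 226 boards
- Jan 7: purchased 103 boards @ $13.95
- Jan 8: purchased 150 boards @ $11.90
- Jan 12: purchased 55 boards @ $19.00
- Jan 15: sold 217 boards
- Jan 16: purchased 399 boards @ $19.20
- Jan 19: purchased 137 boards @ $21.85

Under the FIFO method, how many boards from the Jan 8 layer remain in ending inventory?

121

Jan 6, 226 sold [FIFO — oldest first]: 226 @ $11.70 = $2,644.20
Jan 15, 217 sold [FIFO — oldest first]: 26 @ $11.70 + 59 @ $11.85 + 103 @ $13.95 + 29 @ $11.90 = $2,785.30
Total COGS = $2,644.20 + $2,785.30 = $5,429.50
Ending inventory: 121 @ $11.90 + 55 @ $19.00 + 399 @ $19.20 + 137 @ $21.85 = $13,139.15
Check: goods available $18,568.65 = COGS $5,429.50 + ending $13,139.15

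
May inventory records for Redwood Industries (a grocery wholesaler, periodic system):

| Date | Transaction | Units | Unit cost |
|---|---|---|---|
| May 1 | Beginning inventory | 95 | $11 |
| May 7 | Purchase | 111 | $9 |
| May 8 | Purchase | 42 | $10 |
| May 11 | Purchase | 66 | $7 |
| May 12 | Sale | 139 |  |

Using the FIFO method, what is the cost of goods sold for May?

COGS = $1,441

May 12, 139 sold [FIFO — oldest first]: 95 @ $11 + 44 @ $9 = $1,441
Ending inventory: 67 @ $9 + 42 @ $10 + 66 @ $7 = $1,485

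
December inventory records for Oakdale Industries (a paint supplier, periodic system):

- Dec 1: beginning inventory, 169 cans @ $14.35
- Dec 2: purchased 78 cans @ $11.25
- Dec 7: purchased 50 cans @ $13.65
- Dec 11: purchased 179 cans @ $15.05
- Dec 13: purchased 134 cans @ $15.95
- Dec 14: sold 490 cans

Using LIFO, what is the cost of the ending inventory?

Ending inventory = $1,722.00

Dec 14, 490 sold [LIFO — newest first]: 134 @ $15.95 + 179 @ $15.05 + 50 @ $13.65 + 78 @ $11.25 + 49 @ $14.35 = $7,094.40
Ending inventory: 120 @ $14.35 = $1,722.00
Check: goods available $8,816.40 = COGS $7,094.40 + ending $1,722.00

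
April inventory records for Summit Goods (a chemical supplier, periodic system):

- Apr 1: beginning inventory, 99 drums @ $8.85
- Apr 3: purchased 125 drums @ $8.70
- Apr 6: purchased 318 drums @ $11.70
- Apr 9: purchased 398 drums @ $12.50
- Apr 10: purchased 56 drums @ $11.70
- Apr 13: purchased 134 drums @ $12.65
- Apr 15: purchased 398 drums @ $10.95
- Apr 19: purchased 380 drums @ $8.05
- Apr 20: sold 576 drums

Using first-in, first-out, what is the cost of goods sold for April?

Apr 20, 576 sold [FIFO — oldest first]: 99 @ $8.85 + 125 @ $8.70 + 318 @ $11.70 + 34 @ $12.50 = $6,109.25
Ending inventory: 364 @ $12.50 + 56 @ $11.70 + 134 @ $12.65 + 398 @ $10.95 + 380 @ $8.05 = $14,317.40
Check: goods available $20,426.65 = COGS $6,109.25 + ending $14,317.40

COGS = $6,109.25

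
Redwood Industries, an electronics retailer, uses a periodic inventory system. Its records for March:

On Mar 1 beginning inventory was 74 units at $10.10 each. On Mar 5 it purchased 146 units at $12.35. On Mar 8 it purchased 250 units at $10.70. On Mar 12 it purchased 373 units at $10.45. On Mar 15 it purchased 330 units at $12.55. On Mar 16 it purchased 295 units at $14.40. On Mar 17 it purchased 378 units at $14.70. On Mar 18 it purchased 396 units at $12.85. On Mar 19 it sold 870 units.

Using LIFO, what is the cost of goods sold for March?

Mar 19, 870 sold [LIFO — newest first]: 396 @ $12.85 + 378 @ $14.70 + 96 @ $14.40 = $12,027.60
Ending inventory: 74 @ $10.10 + 146 @ $12.35 + 250 @ $10.70 + 373 @ $10.45 + 330 @ $12.55 + 199 @ $14.40 = $16,130.45

COGS = $12,027.60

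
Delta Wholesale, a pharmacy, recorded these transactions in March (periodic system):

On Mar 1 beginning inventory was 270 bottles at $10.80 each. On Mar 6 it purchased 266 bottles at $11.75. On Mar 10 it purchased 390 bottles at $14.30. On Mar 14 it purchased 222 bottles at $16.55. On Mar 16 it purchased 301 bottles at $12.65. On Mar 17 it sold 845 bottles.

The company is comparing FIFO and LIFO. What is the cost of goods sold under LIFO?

COGS = $12,086.35

FIFO COGS: 270 @ $10.80 + 266 @ $11.75 + 309 @ $14.30 = $10,460.20
LIFO COGS: 301 @ $12.65 + 222 @ $16.55 + 322 @ $14.30 = $12,086.35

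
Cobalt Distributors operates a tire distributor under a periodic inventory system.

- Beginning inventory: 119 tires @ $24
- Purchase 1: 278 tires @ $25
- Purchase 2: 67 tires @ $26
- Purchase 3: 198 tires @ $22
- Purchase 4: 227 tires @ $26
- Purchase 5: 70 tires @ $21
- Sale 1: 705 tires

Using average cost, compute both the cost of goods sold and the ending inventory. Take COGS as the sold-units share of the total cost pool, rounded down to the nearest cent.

Sale 1, sell 705: 705/959 × $23,276.00 → $17,111.13
Ending inventory (cost pool remaining) = $6,164.87
Check: goods available $23,276.00 = COGS $17,111.13 + ending $6,164.87

COGS = $17,111.13; ending inventory = $6,164.87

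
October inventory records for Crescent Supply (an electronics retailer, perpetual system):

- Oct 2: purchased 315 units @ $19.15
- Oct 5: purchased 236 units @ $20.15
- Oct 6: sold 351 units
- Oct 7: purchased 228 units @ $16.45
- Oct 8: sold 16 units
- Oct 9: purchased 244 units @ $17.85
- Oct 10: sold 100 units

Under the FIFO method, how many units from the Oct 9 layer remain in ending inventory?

244

Oct 6, 351 sold [FIFO — oldest first]: 315 @ $19.15 + 36 @ $20.15 = $6,757.65
Oct 8, 16 sold [FIFO — oldest first]: 16 @ $20.15 = $322.40
Oct 10, 100 sold [FIFO — oldest first]: 100 @ $20.15 = $2,015.00
Total COGS = $6,757.65 + $322.40 + $2,015.00 = $9,095.05
Ending inventory: 84 @ $20.15 + 228 @ $16.45 + 244 @ $17.85 = $9,798.60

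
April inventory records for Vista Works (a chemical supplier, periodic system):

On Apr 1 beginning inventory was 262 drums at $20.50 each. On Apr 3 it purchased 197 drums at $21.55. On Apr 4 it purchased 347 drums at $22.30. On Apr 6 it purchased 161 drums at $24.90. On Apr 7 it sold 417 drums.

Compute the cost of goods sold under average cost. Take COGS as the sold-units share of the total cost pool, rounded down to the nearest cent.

COGS = $9,212.53

Apr 7, sell 417: 417/967 × $21,363.35 → $9,212.53
Ending inventory (cost pool remaining) = $12,150.82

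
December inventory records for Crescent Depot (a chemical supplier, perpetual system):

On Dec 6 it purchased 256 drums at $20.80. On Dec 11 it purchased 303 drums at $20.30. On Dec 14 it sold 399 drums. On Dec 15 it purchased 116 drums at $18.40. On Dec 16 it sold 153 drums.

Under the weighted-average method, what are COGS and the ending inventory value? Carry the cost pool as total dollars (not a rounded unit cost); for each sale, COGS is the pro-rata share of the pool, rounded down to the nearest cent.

COGS = $11,195.09; ending inventory = $2,415.01

After Dec 6: 256 on hand, pool $5,324.80 (≈ $20.8000 each)
After Dec 11: 559 on hand, pool $11,475.70 (≈ $20.5290 each)
Dec 14, sell 399: 399/559 × $11,475.70 → $8,191.06
After Dec 15: 276 on hand, pool $5,419.04 (≈ $19.6342 each)
Dec 16, sell 153: 153/276 × $5,419.04 → $3,004.03
Total COGS = $8,191.06 + $3,004.03 = $11,195.09
Ending inventory (cost pool remaining) = $2,415.01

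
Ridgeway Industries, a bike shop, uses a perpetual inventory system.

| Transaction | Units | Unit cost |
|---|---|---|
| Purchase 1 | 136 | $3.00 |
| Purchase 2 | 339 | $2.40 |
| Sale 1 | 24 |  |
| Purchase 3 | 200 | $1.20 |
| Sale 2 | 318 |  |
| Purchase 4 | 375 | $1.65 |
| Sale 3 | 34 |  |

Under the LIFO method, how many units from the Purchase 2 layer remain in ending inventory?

197

Sale 1 (24) [LIFO — newest first]: 24 @ $2.40 = $57.60
Sale 2 (318) [LIFO — newest first]: 200 @ $1.20 + 118 @ $2.40 = $523.20
Sale 3 (34) [LIFO — newest first]: 34 @ $1.65 = $56.10
Total COGS = $57.60 + $523.20 + $56.10 = $636.90
Ending inventory: 136 @ $3.00 + 197 @ $2.40 + 341 @ $1.65 = $1,443.45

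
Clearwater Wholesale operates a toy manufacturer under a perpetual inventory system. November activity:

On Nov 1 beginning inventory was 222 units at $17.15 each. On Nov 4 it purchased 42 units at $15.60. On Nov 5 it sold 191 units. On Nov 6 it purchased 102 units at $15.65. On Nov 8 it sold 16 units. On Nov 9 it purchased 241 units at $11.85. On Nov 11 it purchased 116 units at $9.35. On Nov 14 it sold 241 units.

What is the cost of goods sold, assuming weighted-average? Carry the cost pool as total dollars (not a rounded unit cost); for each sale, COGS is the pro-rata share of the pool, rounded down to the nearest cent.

After Nov 1: 222 on hand, pool $3,807.30 (≈ $17.1500 each)
After Nov 4: 264 on hand, pool $4,462.50 (≈ $16.9034 each)
Nov 5, sell 191: 191/264 × $4,462.50 → $3,228.55
After Nov 6: 175 on hand, pool $2,830.25 (≈ $16.1729 each)
Nov 8, sell 16: 16/175 × $2,830.25 → $258.76
After Nov 9: 400 on hand, pool $5,427.34 (≈ $13.5684 each)
After Nov 11: 516 on hand, pool $6,511.94 (≈ $12.6200 each)
Nov 14, sell 241: 241/516 × $6,511.94 → $3,041.42
Total COGS = $3,228.55 + $258.76 + $3,041.42 = $6,528.73
Ending inventory (cost pool remaining) = $3,470.52
Check: goods available $9,999.25 = COGS $6,528.73 + ending $3,470.52

COGS = $6,528.73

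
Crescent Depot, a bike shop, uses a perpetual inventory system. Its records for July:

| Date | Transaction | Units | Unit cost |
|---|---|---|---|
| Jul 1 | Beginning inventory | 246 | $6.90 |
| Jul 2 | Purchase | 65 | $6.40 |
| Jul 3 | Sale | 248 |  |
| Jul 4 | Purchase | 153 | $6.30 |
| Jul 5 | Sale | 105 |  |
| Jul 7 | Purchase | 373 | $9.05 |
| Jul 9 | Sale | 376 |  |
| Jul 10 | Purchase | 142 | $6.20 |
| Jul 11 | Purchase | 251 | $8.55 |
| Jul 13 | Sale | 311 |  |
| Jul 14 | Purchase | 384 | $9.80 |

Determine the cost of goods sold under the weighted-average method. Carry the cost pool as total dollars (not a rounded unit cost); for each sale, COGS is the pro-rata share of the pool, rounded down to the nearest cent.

After Jul 1: 246 on hand, pool $1,697.40 (≈ $6.9000 each)
After Jul 2: 311 on hand, pool $2,113.40 (≈ $6.7955 each)
Jul 3, sell 248: 248/311 × $2,113.40 → $1,685.28
After Jul 4: 216 on hand, pool $1,392.02 (≈ $6.4445 each)
Jul 5, sell 105: 105/216 × $1,392.02 → $676.67
After Jul 7: 484 on hand, pool $4,091.00 (≈ $8.4525 each)
Jul 9, sell 376: 376/484 × $4,091.00 → $3,178.13
After Jul 10: 250 on hand, pool $1,793.27 (≈ $7.1731 each)
After Jul 11: 501 on hand, pool $3,939.32 (≈ $7.8629 each)
Jul 13, sell 311: 311/501 × $3,939.32 → $2,445.36
After Jul 14: 574 on hand, pool $5,257.16 (≈ $9.1588 each)
Total COGS = $1,685.28 + $676.67 + $3,178.13 + $2,445.36 = $7,985.44
Ending inventory (cost pool remaining) = $5,257.16

COGS = $7,985.44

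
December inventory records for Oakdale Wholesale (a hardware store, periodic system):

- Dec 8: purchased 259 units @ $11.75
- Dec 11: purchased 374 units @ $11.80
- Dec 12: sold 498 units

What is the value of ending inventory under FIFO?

Ending inventory = $1,593.00

Dec 12, 498 sold [FIFO — oldest first]: 259 @ $11.75 + 239 @ $11.80 = $5,863.45
Ending inventory: 135 @ $11.80 = $1,593.00
Check: goods available $7,456.45 = COGS $5,863.45 + ending $1,593.00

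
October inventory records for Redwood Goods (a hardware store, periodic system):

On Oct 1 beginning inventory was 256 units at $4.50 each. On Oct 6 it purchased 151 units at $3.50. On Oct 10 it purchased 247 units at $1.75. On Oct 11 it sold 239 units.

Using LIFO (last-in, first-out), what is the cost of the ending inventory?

Oct 11, 239 sold [LIFO — newest first]: 239 @ $1.75 = $418.25
Ending inventory: 256 @ $4.50 + 151 @ $3.50 + 8 @ $1.75 = $1,694.50
Check: goods available $2,112.75 = COGS $418.25 + ending $1,694.50

Ending inventory = $1,694.50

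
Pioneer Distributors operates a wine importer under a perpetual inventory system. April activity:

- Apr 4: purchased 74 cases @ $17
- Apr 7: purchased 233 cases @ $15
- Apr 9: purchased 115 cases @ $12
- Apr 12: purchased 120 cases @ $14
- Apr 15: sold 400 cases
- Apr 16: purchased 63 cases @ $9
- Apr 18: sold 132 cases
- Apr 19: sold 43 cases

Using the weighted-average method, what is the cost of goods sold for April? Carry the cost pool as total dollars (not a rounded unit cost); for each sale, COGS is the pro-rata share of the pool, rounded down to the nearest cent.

COGS = $7,997.46

After Apr 4: 74 on hand, pool $1,258.00 (≈ $17.0000 each)
After Apr 7: 307 on hand, pool $4,753.00 (≈ $15.4821 each)
After Apr 9: 422 on hand, pool $6,133.00 (≈ $14.5332 each)
After Apr 12: 542 on hand, pool $7,813.00 (≈ $14.4151 each)
Apr 15, sell 400: 400/542 × $7,813.00 → $5,766.05
After Apr 16: 205 on hand, pool $2,613.95 (≈ $12.7510 each)
Apr 18, sell 132: 132/205 × $2,613.95 → $1,683.12
Apr 19, sell 43: 43/73 × $930.83 → $548.29
Total COGS = $5,766.05 + $1,683.12 + $548.29 = $7,997.46
Ending inventory (cost pool remaining) = $382.54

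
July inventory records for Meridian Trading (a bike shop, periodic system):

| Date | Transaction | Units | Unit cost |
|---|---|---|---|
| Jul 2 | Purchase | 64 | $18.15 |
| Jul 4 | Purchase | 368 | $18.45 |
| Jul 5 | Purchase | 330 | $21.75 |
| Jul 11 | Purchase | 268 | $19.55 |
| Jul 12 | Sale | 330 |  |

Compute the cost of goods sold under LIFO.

Jul 12, 330 sold [LIFO — newest first]: 268 @ $19.55 + 62 @ $21.75 = $6,587.90
Ending inventory: 64 @ $18.15 + 368 @ $18.45 + 268 @ $21.75 = $13,780.20

COGS = $6,587.90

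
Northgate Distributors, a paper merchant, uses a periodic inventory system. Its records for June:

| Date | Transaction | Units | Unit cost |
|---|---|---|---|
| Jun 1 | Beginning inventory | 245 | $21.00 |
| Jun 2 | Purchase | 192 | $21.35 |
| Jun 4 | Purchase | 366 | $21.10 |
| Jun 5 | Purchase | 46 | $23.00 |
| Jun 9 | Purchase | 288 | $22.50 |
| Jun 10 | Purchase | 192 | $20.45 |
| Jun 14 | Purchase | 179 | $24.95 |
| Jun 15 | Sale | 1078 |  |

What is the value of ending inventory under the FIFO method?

Ending inventory = $9,719.95

Jun 15, 1078 sold [FIFO — oldest first]: 245 @ $21.00 + 192 @ $21.35 + 366 @ $21.10 + 46 @ $23.00 + 229 @ $22.50 = $23,177.30
Ending inventory: 59 @ $22.50 + 192 @ $20.45 + 179 @ $24.95 = $9,719.95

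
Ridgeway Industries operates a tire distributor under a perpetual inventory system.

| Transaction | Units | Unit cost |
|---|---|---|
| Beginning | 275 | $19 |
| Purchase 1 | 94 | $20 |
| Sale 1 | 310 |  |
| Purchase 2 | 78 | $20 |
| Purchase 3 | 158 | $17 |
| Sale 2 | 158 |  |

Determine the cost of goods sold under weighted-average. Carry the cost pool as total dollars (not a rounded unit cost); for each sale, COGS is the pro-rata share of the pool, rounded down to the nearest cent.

COGS = $8,851.54

After Beginning: 275 on hand, pool $5,225.00 (≈ $19.0000 each)
After Purchase 1: 369 on hand, pool $7,105.00 (≈ $19.2547 each)
Sale 1, sell 310: 310/369 × $7,105.00 → $5,968.97
After Purchase 2: 137 on hand, pool $2,696.03 (≈ $19.6791 each)
After Purchase 3: 295 on hand, pool $5,382.03 (≈ $18.2442 each)
Sale 2, sell 158: 158/295 × $5,382.03 → $2,882.57
Total COGS = $5,968.97 + $2,882.57 = $8,851.54
Ending inventory (cost pool remaining) = $2,499.46
Check: goods available $11,351.00 = COGS $8,851.54 + ending $2,499.46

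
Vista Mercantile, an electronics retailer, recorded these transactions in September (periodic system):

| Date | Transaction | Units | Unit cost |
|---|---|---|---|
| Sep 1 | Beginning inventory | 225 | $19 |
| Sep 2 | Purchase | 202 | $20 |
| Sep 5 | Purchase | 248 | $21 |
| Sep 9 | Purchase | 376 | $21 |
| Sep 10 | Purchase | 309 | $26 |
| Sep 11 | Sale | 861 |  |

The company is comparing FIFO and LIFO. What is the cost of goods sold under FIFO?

FIFO COGS: 225 @ $19 + 202 @ $20 + 248 @ $21 + 186 @ $21 = $17,429
LIFO COGS: 309 @ $26 + 376 @ $21 + 176 @ $21 = $19,626

COGS = $17,429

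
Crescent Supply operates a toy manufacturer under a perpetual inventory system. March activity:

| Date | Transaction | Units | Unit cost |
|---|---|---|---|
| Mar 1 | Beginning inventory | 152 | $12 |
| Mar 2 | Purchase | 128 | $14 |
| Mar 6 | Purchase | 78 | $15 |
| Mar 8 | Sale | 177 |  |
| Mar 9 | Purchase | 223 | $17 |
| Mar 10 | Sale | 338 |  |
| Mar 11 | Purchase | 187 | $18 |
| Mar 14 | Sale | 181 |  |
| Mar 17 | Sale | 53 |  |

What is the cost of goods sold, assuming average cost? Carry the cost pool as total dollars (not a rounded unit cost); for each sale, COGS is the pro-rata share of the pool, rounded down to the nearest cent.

COGS = $11,614.01

After Mar 1: 152 on hand, pool $1,824.00 (≈ $12.0000 each)
After Mar 2: 280 on hand, pool $3,616.00 (≈ $12.9143 each)
After Mar 6: 358 on hand, pool $4,786.00 (≈ $13.3687 each)
Mar 8, sell 177: 177/358 × $4,786.00 → $2,366.26
After Mar 9: 404 on hand, pool $6,210.74 (≈ $15.3731 each)
Mar 10, sell 338: 338/404 × $6,210.74 → $5,196.11
After Mar 11: 253 on hand, pool $4,380.63 (≈ $17.3147 each)
Mar 14, sell 181: 181/253 × $4,380.63 → $3,133.96
Mar 17, sell 53: 53/72 × $1,246.67 → $917.68
Total COGS = $2,366.26 + $5,196.11 + $3,133.96 + $917.68 = $11,614.01
Ending inventory (cost pool remaining) = $328.99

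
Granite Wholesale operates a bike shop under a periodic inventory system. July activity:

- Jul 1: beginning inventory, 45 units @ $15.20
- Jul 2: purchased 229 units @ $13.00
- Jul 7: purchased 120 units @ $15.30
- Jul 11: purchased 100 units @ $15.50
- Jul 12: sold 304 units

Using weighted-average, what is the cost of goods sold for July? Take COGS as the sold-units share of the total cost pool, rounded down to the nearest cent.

Jul 12, sell 304: 304/494 × $7,047.00 → $4,336.61
Ending inventory (cost pool remaining) = $2,710.39
Check: goods available $7,047.00 = COGS $4,336.61 + ending $2,710.39

COGS = $4,336.61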